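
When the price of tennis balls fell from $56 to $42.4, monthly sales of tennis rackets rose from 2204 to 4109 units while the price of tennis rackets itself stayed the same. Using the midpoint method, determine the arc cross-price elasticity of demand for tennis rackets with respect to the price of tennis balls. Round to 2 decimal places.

-2.18

ΔQ_A = 4109 − 2204 = 1905; ΔP_B = 42.4 − 56 = -13.6.
Midpoints: Q̄_A = 3156.5, P̄_B = 49.20.
ε = (ΔQ_A/Q̄_A)/(ΔP_B/P̄_B) = (1905/3156.5)/(-13.6/49.20) ≈ -2.18.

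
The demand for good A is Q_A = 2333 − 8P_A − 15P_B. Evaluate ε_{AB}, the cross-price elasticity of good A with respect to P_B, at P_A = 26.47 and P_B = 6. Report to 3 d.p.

-0.044

At P_A = 26.47 and P_B = 6: Q_A = 2031.24.
∂Q_A/∂P_B = -15.
ε = (∂Q_A/∂P_B)(P_B/Q_A) = -15 × (6/2031.24) ≈ -0.044.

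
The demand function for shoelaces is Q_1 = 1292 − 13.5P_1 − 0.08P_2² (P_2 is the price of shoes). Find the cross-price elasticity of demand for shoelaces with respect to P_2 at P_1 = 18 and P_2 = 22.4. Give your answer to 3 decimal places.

At P_1 = 18 and P_2 = 22.4: Q_1 = 1008.859.
∂Q_1/∂P_2 = -0.16P_2 = -0.16(22.4) = -3.5840.
ε = (∂Q_1/∂P_2)(P_2/Q_1) = -3.5840 × (22.4/1008.859) ≈ -0.080.
ε < 0: complements.

-0.080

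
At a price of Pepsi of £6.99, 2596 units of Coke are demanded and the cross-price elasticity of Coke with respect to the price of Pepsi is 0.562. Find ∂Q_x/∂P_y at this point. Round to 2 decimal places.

208.72

ε = (∂Q_x/∂P_y)·(P_y/Q_x) ⇒ ∂Q_x/∂P_y = ε·Q_x/P_y = 0.562 × 2596/6.99 ≈ 208.72.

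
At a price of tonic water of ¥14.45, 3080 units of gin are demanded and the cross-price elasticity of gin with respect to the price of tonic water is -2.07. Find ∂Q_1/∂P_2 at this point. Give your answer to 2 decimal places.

ε = (∂Q_1/∂P_2)·(P_2/Q_1) ⇒ ∂Q_1/∂P_2 = ε·Q_1/P_2 = -2.07 × 3080/14.45 ≈ -441.22.

-441.22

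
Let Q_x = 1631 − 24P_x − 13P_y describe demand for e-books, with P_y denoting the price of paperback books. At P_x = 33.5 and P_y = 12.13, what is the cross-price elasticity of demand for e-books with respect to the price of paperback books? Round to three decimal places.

At P_x = 33.5 and P_y = 12.13: Q_x = 669.31.
∂Q_x/∂P_y = -13.
ε = (∂Q_x/∂P_y)(P_y/Q_x) = -13 × (12.13/669.31) ≈ -0.236.
Since ε < 0, e-books and paperback books are complements.

-0.236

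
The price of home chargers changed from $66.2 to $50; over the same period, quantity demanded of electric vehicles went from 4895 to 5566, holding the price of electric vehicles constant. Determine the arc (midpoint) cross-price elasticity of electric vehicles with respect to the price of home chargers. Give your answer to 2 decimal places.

ΔQ_A = 5566 − 4895 = 671; ΔP_B = 50 − 66.2 = -16.2.
Midpoints: Q̄_A = 5230.5, P̄_B = 58.10.
ε = (ΔQ_A/Q̄_A)/(ΔP_B/P̄_B) = (671/5230.5)/(-16.2/58.10) ≈ -0.46.

-0.46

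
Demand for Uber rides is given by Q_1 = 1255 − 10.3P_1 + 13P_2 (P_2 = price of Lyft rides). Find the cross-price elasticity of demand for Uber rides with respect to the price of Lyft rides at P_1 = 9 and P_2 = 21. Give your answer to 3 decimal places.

0.190

At P_1 = 9 and P_2 = 21: Q_1 = 1435.3.
∂Q_1/∂P_2 = 13.
ε = (∂Q_1/∂P_2)(P_2/Q_1) = 13 × (21/1435.3) ≈ 0.190.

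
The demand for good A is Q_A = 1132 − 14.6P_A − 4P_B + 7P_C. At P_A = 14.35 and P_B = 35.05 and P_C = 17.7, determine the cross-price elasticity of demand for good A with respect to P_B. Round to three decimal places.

-0.155

At P_A = 14.35 and P_B = 35.05 and P_C = 17.7: Q_A = 906.19.
∂Q_A/∂P_B = -4.
ε = (∂Q_A/∂P_B)(P_B/Q_A) = -4 × (35.05/906.19) ≈ -0.155.
Since ε < 0, good A and good B are complements.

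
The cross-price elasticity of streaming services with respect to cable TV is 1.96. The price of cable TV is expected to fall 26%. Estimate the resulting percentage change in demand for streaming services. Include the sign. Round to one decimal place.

%ΔQ ≈ ε × %ΔP of cable TV = 1.96 × (-26%) = -51.0%.

-51.0%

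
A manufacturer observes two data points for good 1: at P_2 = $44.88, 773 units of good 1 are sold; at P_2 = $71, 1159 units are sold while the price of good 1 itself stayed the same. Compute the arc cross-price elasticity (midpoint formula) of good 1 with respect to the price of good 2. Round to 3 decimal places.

0.886

ΔQ_1 = 1159 − 773 = 386; ΔP_2 = 71 − 44.88 = 26.12.
Midpoints: Q̄_1 = 966.0, P̄_2 = 57.94.
ε = (ΔQ_1/Q̄_1)/(ΔP_2/P̄_2) = (386/966.0)/(26.12/57.94) ≈ 0.886.
ε > 0: good 1 and good 2 are substitutes.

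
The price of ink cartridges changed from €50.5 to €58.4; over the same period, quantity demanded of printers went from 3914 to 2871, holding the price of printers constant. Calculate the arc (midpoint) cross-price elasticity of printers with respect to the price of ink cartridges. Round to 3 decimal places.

-2.119

ΔQ_A = 2871 − 3914 = -1043; ΔP_B = 58.4 − 50.5 = 7.9.
Midpoints: Q̄_A = 3392.5, P̄_B = 54.45.
ε = (ΔQ_A/Q̄_A)/(ΔP_B/P̄_B) = (-1043/3392.5)/(7.9/54.45) ≈ -2.119.
ε < 0: printers and ink cartridges are complements.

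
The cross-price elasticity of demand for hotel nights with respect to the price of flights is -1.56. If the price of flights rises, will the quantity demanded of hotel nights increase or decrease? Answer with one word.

ε < 0 and the price of flights rises, so the quantity of hotel nights moves in the opposite direction: it decreases.

decrease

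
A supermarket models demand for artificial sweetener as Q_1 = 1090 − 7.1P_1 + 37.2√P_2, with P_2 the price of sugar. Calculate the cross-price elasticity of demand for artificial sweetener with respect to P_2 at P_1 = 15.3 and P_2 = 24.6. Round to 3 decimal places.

0.079

At P_1 = 15.3 and P_2 = 24.6: Q_1 = 1165.876.
∂Q_1/∂P_2 = 37.2/(2√P_2) = 37.2/(2√24.6) = 3.7501.
ε = (∂Q_1/∂P_2)(P_2/Q_1) = 3.7501 × (24.6/1165.876) ≈ 0.079.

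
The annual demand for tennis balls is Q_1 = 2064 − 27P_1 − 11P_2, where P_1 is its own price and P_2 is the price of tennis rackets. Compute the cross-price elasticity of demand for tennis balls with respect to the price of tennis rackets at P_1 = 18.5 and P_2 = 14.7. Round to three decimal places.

-0.115

At P_1 = 18.5 and P_2 = 14.7: Q_1 = 1402.8.
∂Q_1/∂P_2 = -11.
ε = (∂Q_1/∂P_2)(P_2/Q_1) = -11 × (14.7/1402.8) ≈ -0.115.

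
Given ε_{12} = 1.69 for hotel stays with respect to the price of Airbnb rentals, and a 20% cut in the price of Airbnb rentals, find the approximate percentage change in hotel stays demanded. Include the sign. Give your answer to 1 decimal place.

%ΔQ ≈ ε × %ΔP of Airbnb rentals = 1.69 × (-20%) = -33.8%.
Demand for hotel stays falls by about 33.8%.

-33.8%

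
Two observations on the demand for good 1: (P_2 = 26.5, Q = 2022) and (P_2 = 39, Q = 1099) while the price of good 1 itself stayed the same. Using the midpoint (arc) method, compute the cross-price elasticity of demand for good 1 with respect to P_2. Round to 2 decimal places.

-1.55

ΔQ_1 = 1099 − 2022 = -923; ΔP_2 = 39 − 26.5 = 12.5.
Midpoints: Q̄_1 = 1560.5, P̄_2 = 32.75.
ε = (ΔQ_1/Q̄_1)/(ΔP_2/P̄_2) = (-923/1560.5)/(12.5/32.75) ≈ -1.55.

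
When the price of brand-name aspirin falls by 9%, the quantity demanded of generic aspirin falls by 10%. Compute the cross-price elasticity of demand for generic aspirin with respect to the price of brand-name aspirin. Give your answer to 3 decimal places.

ε = (%ΔQ of generic aspirin) / (%ΔP of brand-name aspirin) = (-10%) / (-9%) ≈ 1.111.
Positive cross-price elasticity: substitutes.

1.111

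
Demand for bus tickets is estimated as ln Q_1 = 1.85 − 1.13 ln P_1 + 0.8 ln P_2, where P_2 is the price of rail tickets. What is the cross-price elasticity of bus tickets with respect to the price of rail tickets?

0.80

In a log-linear (constant-elasticity) demand function, the coefficient on ln P_2 is the cross-price elasticity.
ε = 0.80. Positive, so bus tickets and rail tickets are substitutes.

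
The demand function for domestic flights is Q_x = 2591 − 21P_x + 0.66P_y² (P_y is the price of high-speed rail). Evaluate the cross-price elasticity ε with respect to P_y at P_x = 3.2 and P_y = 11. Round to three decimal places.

0.061

At P_x = 3.2 and P_y = 11: Q_x = 2603.66.
∂Q_x/∂P_y = 1.32P_y = 1.32(11) = 14.5200.
ε = (∂Q_x/∂P_y)(P_y/Q_x) = 14.5200 × (11/2603.66) ≈ 0.061.
ε > 0: substitutes.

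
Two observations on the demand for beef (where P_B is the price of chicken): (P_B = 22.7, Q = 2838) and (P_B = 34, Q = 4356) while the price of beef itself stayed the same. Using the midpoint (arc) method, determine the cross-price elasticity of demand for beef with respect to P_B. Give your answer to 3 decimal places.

ΔQ_A = 4356 − 2838 = 1518; ΔP_B = 34 − 22.7 = 11.3.
Midpoints: Q̄_A = 3597.0, P̄_B = 28.35.
ε = (ΔQ_A/Q̄_A)/(ΔP_B/P̄_B) = (1518/3597.0)/(11.3/28.35) ≈ 1.059.

1.059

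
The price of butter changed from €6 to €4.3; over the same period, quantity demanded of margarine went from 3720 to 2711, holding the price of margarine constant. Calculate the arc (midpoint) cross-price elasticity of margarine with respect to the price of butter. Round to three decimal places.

ΔQ_A = 2711 − 3720 = -1009; ΔP_B = 4.3 − 6 = -1.7.
Midpoints: Q̄_A = 3215.5, P̄_B = 5.15.
ε = (ΔQ_A/Q̄_A)/(ΔP_B/P̄_B) = (-1009/3215.5)/(-1.7/5.15) ≈ 0.951.
ε > 0: margarine and butter are substitutes.

0.951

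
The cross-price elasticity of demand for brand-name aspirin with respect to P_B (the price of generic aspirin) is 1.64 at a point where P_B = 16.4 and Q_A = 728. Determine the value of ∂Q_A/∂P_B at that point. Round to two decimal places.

72.80

ε = (∂Q_A/∂P_B)·(P_B/Q_A) ⇒ ∂Q_A/∂P_B = ε·Q_A/P_B = 1.64 × 728/16.4 ≈ 72.80.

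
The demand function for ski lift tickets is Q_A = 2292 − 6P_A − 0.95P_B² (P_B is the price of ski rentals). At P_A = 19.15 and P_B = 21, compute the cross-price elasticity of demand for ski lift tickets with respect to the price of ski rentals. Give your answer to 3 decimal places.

At P_A = 19.15 and P_B = 21: Q_A = 1758.15.
∂Q_A/∂P_B = -1.9P_B = -1.9(21) = -39.9000.
ε = (∂Q_A/∂P_B)(P_B/Q_A) = -39.9000 × (21/1758.15) ≈ -0.477.

-0.477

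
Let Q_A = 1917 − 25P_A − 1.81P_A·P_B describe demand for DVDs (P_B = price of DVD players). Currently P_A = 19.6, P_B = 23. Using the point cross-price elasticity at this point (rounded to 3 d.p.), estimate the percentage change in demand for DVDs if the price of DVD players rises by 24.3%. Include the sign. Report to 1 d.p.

At P_A = 19.6, P_B = 23: Q_A = 611.052.
∂Q_A/∂P_B = -1.81P_A = -35.4760.
ε = (∂Q_A/∂P_B)(P_B/Q_A) = -35.4760 × 23/611.052 ≈ -1.335.
%ΔQ_A ≈ ε × %ΔP_B = -1.335 × (24.3%) = -32.4%.

-32.4%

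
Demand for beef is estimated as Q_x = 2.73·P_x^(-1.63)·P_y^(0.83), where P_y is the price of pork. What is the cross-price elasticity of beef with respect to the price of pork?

In a log-linear (constant-elasticity) demand function, the coefficient on the exponent of P_y is the cross-price elasticity.
ε = 0.83. Positive, so beef and pork are substitutes.

0.83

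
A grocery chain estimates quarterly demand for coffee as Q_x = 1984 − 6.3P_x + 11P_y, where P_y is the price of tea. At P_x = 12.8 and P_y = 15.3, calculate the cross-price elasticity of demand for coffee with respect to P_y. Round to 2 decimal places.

0.08

At P_x = 12.8 and P_y = 15.3: Q_x = 2071.66.
∂Q_x/∂P_y = 11.
ε = (∂Q_x/∂P_y)(P_y/Q_x) = 11 × (15.3/2071.66) ≈ 0.08.
Since ε > 0, coffee and tea are substitutes.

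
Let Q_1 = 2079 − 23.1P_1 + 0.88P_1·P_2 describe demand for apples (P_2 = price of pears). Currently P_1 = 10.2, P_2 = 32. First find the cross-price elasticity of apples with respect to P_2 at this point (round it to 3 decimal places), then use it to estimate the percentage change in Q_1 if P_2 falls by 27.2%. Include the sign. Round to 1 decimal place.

-3.7%

At P_1 = 10.2, P_2 = 32: Q_1 = 2130.612.
∂Q_1/∂P_2 = 0.88P_1 = 8.9760.
ε = (∂Q_1/∂P_2)(P_2/Q_1) = 8.9760 × 32/2130.612 ≈ 0.135.
%ΔQ_1 ≈ ε × %ΔP_2 = 0.135 × (-27.2%) = -3.7%.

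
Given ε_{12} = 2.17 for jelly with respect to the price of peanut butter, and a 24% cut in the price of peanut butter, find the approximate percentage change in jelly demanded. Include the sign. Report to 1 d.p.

%ΔQ ≈ ε × %ΔP of peanut butter = 2.17 × (-24%) = -52.1%.
Demand for jelly falls by about 52.1%.

-52.1%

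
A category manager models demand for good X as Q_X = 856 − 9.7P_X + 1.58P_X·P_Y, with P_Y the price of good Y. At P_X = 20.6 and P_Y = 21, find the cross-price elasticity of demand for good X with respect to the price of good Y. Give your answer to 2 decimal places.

0.51

At P_X = 20.6 and P_Y = 21: Q_X = 1339.688.
∂Q_X/∂P_Y = 1.58P_X = 1.58(20.6) = 32.5480.
ε = (∂Q_X/∂P_Y)(P_Y/Q_X) = 32.5480 × (21/1339.688) ≈ 0.51.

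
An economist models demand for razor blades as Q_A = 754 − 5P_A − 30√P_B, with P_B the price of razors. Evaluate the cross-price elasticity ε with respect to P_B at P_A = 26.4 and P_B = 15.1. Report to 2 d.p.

-0.12

At P_A = 26.4 and P_B = 15.1: Q_A = 505.424.
∂Q_A/∂P_B = -30/(2√P_B) = -30/(2√15.1) = -3.8601.
ε = (∂Q_A/∂P_B)(P_B/Q_A) = -3.8601 × (15.1/505.424) ≈ -0.12.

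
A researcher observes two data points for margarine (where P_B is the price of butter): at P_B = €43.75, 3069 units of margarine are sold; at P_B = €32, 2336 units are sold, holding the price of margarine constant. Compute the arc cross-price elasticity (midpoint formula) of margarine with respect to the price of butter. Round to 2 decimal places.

ΔQ_A = 2336 − 3069 = -733; ΔP_B = 32 − 43.75 = -11.75.
Midpoints: Q̄_A = 2702.5, P̄_B = 37.88.
ε = (ΔQ_A/Q̄_A)/(ΔP_B/P̄_B) = (-733/2702.5)/(-11.75/37.88) ≈ 0.87.
ε > 0: margarine and butter are substitutes.

0.87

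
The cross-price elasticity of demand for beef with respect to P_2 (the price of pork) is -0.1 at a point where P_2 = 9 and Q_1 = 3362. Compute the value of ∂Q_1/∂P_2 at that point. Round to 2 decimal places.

-37.36

ε = (∂Q_1/∂P_2)·(P_2/Q_1) ⇒ ∂Q_1/∂P_2 = ε·Q_1/P_2 = -0.1 × 3362/9 ≈ -37.36.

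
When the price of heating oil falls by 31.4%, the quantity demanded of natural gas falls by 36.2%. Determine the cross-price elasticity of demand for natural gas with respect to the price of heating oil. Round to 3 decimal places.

ε = (%ΔQ of natural gas) / (%ΔP of heating oil) = (-36.2%) / (-31.4%) ≈ 1.153.
Positive cross-price elasticity: substitutes.

1.153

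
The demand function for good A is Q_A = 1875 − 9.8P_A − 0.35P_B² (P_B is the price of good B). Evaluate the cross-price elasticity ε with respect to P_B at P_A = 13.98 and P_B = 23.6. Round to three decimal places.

At P_A = 13.98 and P_B = 23.6: Q_A = 1543.06.
∂Q_A/∂P_B = -0.7P_B = -0.7(23.6) = -16.5200.
ε = (∂Q_A/∂P_B)(P_B/Q_A) = -16.5200 × (23.6/1543.06) ≈ -0.253.
ε < 0: complements.

-0.253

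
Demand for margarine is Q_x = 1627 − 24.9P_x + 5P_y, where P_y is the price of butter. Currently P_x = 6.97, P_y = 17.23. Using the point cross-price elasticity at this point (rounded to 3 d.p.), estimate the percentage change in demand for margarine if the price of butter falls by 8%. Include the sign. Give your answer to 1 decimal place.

At P_x = 6.97, P_y = 17.23: Q_x = 1539.597.
∂Q_x/∂P_y = 5.
ε = (∂Q_x/∂P_y)(P_y/Q_x) = 5.0000 × 17.23/1539.597 ≈ 0.056.
%ΔQ_x ≈ ε × %ΔP_y = 0.056 × (-8%) = -0.4%.

-0.4%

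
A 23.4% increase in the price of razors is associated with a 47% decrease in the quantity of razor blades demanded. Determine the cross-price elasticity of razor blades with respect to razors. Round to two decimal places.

-2.01

ε = (%ΔQ of razor blades) / (%ΔP of razors) = (-47%) / (23.4%) ≈ -2.01.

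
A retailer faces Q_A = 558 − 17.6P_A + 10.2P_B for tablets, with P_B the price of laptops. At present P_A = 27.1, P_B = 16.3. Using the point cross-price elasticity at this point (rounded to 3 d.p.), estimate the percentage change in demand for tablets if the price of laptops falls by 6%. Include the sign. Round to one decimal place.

-4.0%

At P_A = 27.1, P_B = 16.3: Q_A = 247.3.
∂Q_A/∂P_B = 10.2.
ε = (∂Q_A/∂P_B)(P_B/Q_A) = 10.2000 × 16.3/247.3 ≈ 0.672.
%ΔQ_A ≈ ε × %ΔP_B = 0.672 × (-6%) = -4.0%.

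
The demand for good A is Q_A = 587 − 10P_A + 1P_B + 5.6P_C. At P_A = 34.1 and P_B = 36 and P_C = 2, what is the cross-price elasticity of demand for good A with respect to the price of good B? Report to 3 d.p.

At P_A = 34.1 and P_B = 36 and P_C = 2: Q_A = 293.2.
∂Q_A/∂P_B = 1.
ε = (∂Q_A/∂P_B)(P_B/Q_A) = 1 × (36/293.2) ≈ 0.123.
Since ε > 0, good A and good B are substitutes.

0.123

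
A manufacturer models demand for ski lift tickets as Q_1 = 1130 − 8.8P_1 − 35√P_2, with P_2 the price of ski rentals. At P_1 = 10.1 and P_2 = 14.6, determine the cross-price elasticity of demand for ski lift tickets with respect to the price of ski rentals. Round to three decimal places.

-0.074

At P_1 = 10.1 and P_2 = 14.6: Q_1 = 907.385.
∂Q_1/∂P_2 = -35/(2√P_2) = -35/(2√14.6) = -4.5800.
ε = (∂Q_1/∂P_2)(P_2/Q_1) = -4.5800 × (14.6/907.385) ≈ -0.074.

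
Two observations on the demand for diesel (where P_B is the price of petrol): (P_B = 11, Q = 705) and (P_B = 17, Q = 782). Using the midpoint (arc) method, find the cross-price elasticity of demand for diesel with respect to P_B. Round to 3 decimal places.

0.242

ΔQ_A = 782 − 705 = 77; ΔP_B = 17 − 11 = 6.
Midpoints: Q̄_A = 743.5, P̄_B = 14.00.
ε = (ΔQ_A/Q̄_A)/(ΔP_B/P̄_B) = (77/743.5)/(6/14.00) ≈ 0.242.
ε > 0: diesel and petrol are substitutes.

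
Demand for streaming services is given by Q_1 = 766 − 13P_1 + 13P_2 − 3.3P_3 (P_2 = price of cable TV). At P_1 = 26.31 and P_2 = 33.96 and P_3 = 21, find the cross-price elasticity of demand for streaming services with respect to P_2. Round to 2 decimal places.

0.55

At P_1 = 26.31 and P_2 = 33.96 and P_3 = 21: Q_1 = 796.15.
∂Q_1/∂P_2 = 13.
ε = (∂Q_1/∂P_2)(P_2/Q_1) = 13 × (33.96/796.15) ≈ 0.55.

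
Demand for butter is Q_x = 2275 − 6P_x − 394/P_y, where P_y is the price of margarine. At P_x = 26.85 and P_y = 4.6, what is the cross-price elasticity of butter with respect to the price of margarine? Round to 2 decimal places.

At P_x = 26.85 and P_y = 4.6: Q_x = 2028.248.
∂Q_x/∂P_y = 394/P_y² = 18.6200.
ε = (∂Q_x/∂P_y)(P_y/Q_x) = 18.6200 × (4.6/2028.248) ≈ 0.04.
ε > 0: substitutes.

0.04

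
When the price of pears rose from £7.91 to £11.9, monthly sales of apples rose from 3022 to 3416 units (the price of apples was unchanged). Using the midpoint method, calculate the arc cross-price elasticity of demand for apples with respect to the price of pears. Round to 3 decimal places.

0.304

ΔQ_A = 3416 − 3022 = 394; ΔP_B = 11.9 − 7.91 = 3.99.
Midpoints: Q̄_A = 3219.0, P̄_B = 9.91.
ε = (ΔQ_A/Q̄_A)/(ΔP_B/P̄_B) = (394/3219.0)/(3.99/9.91) ≈ 0.304.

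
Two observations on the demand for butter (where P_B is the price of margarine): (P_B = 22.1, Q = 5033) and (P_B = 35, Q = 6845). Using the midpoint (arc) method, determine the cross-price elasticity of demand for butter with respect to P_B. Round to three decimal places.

ΔQ_A = 6845 − 5033 = 1812; ΔP_B = 35 − 22.1 = 12.9.
Midpoints: Q̄_A = 5939.0, P̄_B = 28.55.
ε = (ΔQ_A/Q̄_A)/(ΔP_B/P̄_B) = (1812/5939.0)/(12.9/28.55) ≈ 0.675.
ε > 0: butter and margarine are substitutes.

0.675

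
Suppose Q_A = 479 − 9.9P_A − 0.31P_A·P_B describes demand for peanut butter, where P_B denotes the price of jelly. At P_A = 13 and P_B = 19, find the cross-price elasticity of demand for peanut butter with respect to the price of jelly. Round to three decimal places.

At P_A = 13 and P_B = 19: Q_A = 273.73.
∂Q_A/∂P_B = -0.31P_A = -0.31(13) = -4.0300.
ε = (∂Q_A/∂P_B)(P_B/Q_A) = -4.0300 × (19/273.73) ≈ -0.280.
ε < 0: complements.

-0.280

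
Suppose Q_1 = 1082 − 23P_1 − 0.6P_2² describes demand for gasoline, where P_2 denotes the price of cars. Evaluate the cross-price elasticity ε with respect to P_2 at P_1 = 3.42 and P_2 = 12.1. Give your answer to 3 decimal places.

-0.192

At P_1 = 3.42 and P_2 = 12.1: Q_1 = 915.494.
∂Q_1/∂P_2 = -1.2P_2 = -1.2(12.1) = -14.5200.
ε = (∂Q_1/∂P_2)(P_2/Q_1) = -14.5200 × (12.1/915.494) ≈ -0.192.
ε < 0: complements.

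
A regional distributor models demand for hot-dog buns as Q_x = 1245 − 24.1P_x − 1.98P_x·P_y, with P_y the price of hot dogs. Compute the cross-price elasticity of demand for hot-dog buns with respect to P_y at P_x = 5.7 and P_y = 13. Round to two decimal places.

At P_x = 5.7 and P_y = 13: Q_x = 960.912.
∂Q_x/∂P_y = -1.98P_x = -1.98(5.7) = -11.2860.
ε = (∂Q_x/∂P_y)(P_y/Q_x) = -11.2860 × (13/960.912) ≈ -0.15.

-0.15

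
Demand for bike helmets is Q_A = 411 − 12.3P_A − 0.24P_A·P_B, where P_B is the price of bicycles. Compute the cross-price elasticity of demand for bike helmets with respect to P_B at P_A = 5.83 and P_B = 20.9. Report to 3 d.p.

-0.094

At P_A = 5.83 and P_B = 20.9: Q_A = 310.048.
∂Q_A/∂P_B = -0.24P_A = -0.24(5.83) = -1.3992.
ε = (∂Q_A/∂P_B)(P_B/Q_A) = -1.3992 × (20.9/310.048) ≈ -0.094.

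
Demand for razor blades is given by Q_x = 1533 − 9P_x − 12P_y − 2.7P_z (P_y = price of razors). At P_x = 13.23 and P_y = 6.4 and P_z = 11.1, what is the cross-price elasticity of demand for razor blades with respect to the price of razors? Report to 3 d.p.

At P_x = 13.23 and P_y = 6.4 and P_z = 11.1: Q_x = 1307.16.
∂Q_x/∂P_y = -12.
ε = (∂Q_x/∂P_y)(P_y/Q_x) = -12 × (6.4/1307.16) ≈ -0.059.
Since ε < 0, razor blades and razors are complements.

-0.059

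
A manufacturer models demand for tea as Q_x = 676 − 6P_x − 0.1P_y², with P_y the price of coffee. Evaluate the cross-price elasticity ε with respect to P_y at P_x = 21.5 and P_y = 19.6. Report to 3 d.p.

-0.151

At P_x = 21.5 and P_y = 19.6: Q_x = 508.584.
∂Q_x/∂P_y = -0.2P_y = -0.2(19.6) = -3.9200.
ε = (∂Q_x/∂P_y)(P_y/Q_x) = -3.9200 × (19.6/508.584) ≈ -0.151.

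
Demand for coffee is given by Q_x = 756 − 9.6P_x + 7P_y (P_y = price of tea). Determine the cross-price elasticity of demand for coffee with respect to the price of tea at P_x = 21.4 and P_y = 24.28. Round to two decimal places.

At P_x = 21.4 and P_y = 24.28: Q_x = 720.52.
∂Q_x/∂P_y = 7.
ε = (∂Q_x/∂P_y)(P_y/Q_x) = 7 × (24.28/720.52) ≈ 0.24.
Since ε > 0, coffee and tea are substitutes.

0.24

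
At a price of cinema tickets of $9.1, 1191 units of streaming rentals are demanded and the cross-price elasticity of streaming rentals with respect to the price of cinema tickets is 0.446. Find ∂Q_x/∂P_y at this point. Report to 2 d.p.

58.37

ε = (∂Q_x/∂P_y)·(P_y/Q_x) ⇒ ∂Q_x/∂P_y = ε·Q_x/P_y = 0.446 × 1191/9.1 ≈ 58.37.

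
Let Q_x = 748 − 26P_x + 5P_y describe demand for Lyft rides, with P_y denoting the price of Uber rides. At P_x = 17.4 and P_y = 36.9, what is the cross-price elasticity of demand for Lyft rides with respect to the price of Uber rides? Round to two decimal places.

0.38

At P_x = 17.4 and P_y = 36.9: Q_x = 480.1.
∂Q_x/∂P_y = 5.
ε = (∂Q_x/∂P_y)(P_y/Q_x) = 5 × (36.9/480.1) ≈ 0.38.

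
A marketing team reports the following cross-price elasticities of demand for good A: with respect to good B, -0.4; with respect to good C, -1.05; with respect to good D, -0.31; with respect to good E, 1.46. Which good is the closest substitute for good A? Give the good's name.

good E

Substitutes have ε > 0. Among the positive values, 1.46 (good E) is largest.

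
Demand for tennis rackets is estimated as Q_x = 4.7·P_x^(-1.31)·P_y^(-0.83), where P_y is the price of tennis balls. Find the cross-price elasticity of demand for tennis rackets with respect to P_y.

-0.83

In a log-linear (constant-elasticity) demand function, the coefficient on the exponent of P_y is the cross-price elasticity.
ε = -0.83. Negative, so tennis rackets and tennis balls are complements.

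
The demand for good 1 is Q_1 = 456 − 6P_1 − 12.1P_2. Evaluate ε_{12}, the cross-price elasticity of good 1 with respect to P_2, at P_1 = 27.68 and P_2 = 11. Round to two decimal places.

-0.85

At P_1 = 27.68 and P_2 = 11: Q_1 = 156.82.
∂Q_1/∂P_2 = -12.1.
ε = (∂Q_1/∂P_2)(P_2/Q_1) = -12.1 × (11/156.82) ≈ -0.85.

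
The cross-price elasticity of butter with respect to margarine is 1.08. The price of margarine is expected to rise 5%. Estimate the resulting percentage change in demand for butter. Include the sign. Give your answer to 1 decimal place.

5.4%

%ΔQ ≈ ε × %ΔP of margarine = 1.08 × (5%) = 5.4%.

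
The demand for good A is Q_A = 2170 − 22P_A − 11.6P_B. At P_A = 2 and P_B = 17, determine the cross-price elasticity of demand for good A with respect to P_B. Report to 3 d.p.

-0.102

At P_A = 2 and P_B = 17: Q_A = 1928.8.
∂Q_A/∂P_B = -11.6.
ε = (∂Q_A/∂P_B)(P_B/Q_A) = -11.6 × (17/1928.8) ≈ -0.102.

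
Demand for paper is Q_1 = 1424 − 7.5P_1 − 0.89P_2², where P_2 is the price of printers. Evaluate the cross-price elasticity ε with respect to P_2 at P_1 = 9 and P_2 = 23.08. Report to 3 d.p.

At P_1 = 9 and P_2 = 23.08: Q_1 = 882.409.
∂Q_1/∂P_2 = -1.78P_2 = -1.78(23.08) = -41.0824.
ε = (∂Q_1/∂P_2)(P_2/Q_1) = -41.0824 × (23.08/882.409) ≈ -1.075.
ε < 0: complements.

-1.075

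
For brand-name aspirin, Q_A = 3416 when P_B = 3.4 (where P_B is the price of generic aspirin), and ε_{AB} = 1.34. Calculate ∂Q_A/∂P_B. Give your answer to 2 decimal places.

ε = (∂Q_A/∂P_B)·(P_B/Q_A) ⇒ ∂Q_A/∂P_B = ε·Q_A/P_B = 1.34 × 3416/3.4 ≈ 1346.31.

1346.31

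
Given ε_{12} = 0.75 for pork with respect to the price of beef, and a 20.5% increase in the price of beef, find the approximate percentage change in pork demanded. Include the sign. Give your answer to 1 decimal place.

%ΔQ ≈ ε × %ΔP of beef = 0.75 × (20.5%) = 15.4%.

15.4%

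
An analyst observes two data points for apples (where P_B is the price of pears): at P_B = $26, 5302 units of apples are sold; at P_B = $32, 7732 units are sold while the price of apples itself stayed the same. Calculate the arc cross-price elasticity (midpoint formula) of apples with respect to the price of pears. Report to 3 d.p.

ΔQ_A = 7732 − 5302 = 2430; ΔP_B = 32 − 26 = 6.
Midpoints: Q̄_A = 6517.0, P̄_B = 29.00.
ε = (ΔQ_A/Q̄_A)/(ΔP_B/P̄_B) = (2430/6517.0)/(6/29.00) ≈ 1.802.
ε > 0: apples and pears are substitutes.

1.802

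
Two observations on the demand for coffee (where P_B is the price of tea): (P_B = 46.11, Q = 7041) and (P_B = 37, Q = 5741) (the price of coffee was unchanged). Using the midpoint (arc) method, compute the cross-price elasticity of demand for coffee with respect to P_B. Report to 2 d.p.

0.93

ΔQ_A = 5741 − 7041 = -1300; ΔP_B = 37 − 46.11 = -9.11.
Midpoints: Q̄_A = 6391.0, P̄_B = 41.55.
ε = (ΔQ_A/Q̄_A)/(ΔP_B/P̄_B) = (-1300/6391.0)/(-9.11/41.55) ≈ 0.93.
ε > 0: coffee and tea are substitutes.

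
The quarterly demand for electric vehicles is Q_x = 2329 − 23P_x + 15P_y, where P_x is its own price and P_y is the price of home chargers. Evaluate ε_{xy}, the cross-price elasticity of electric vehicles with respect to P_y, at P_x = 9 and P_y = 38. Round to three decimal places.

At P_x = 9 and P_y = 38: Q_x = 2692.
∂Q_x/∂P_y = 15.
ε = (∂Q_x/∂P_y)(P_y/Q_x) = 15 × (38/2692) ≈ 0.212.

0.212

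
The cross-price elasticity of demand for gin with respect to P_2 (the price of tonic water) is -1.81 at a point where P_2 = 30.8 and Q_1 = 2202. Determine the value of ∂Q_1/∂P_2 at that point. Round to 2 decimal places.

-129.40

ε = (∂Q_1/∂P_2)·(P_2/Q_1) ⇒ ∂Q_1/∂P_2 = ε·Q_1/P_2 = -1.81 × 2202/30.8 ≈ -129.40.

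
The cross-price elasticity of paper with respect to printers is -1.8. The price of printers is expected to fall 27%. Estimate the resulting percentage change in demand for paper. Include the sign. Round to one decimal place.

%ΔQ ≈ ε × %ΔP of printers = -1.8 × (-27%) = 48.6%.

48.6%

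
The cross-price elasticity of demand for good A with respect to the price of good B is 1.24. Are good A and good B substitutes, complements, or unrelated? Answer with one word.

ε = 1.24 > 0, so a higher price of good B raises demand for good A: substitutes.

substitutes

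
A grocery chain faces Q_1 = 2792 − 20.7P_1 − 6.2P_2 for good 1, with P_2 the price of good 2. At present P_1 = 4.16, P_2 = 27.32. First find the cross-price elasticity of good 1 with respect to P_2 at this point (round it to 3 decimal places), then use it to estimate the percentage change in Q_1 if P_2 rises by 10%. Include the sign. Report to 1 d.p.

At P_1 = 4.16, P_2 = 27.32: Q_1 = 2536.504.
∂Q_1/∂P_2 = -6.2.
ε = (∂Q_1/∂P_2)(P_2/Q_1) = -6.2000 × 27.32/2536.504 ≈ -0.067.
%ΔQ_1 ≈ ε × %ΔP_2 = -0.067 × (10%) = -0.7%.

-0.7%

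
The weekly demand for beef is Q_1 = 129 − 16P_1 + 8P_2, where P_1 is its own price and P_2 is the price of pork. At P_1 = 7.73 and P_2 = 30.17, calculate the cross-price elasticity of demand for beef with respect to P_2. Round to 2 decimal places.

0.98

At P_1 = 7.73 and P_2 = 30.17: Q_1 = 246.68.
∂Q_1/∂P_2 = 8.
ε = (∂Q_1/∂P_2)(P_2/Q_1) = 8 × (30.17/246.68) ≈ 0.98.
Since ε > 0, beef and pork are substitutes.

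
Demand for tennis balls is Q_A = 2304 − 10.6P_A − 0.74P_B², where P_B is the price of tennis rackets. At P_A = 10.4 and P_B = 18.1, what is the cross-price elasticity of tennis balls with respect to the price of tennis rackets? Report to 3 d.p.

At P_A = 10.4 and P_B = 18.1: Q_A = 1951.329.
∂Q_A/∂P_B = -1.48P_B = -1.48(18.1) = -26.7880.
ε = (∂Q_A/∂P_B)(P_B/Q_A) = -26.7880 × (18.1/1951.329) ≈ -0.248.
ε < 0: complements.

-0.248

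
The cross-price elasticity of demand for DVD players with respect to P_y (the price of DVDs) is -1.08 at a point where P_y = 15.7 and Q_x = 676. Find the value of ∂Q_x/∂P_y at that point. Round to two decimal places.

ε = (∂Q_x/∂P_y)·(P_y/Q_x) ⇒ ∂Q_x/∂P_y = ε·Q_x/P_y = -1.08 × 676/15.7 ≈ -46.50.

-46.50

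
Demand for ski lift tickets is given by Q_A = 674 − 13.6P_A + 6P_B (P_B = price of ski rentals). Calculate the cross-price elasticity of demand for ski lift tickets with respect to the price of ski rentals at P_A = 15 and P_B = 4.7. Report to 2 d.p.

At P_A = 15 and P_B = 4.7: Q_A = 498.2.
∂Q_A/∂P_B = 6.
ε = (∂Q_A/∂P_B)(P_B/Q_A) = 6 × (4.7/498.2) ≈ 0.06.
Since ε > 0, ski lift tickets and ski rentals are substitutes.

0.06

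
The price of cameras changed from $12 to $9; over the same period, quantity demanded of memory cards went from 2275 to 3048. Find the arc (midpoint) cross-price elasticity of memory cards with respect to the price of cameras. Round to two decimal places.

-1.02

ΔQ_A = 3048 − 2275 = 773; ΔP_B = 9 − 12 = -3.
Midpoints: Q̄_A = 2661.5, P̄_B = 10.50.
ε = (ΔQ_A/Q̄_A)/(ΔP_B/P̄_B) = (773/2661.5)/(-3/10.50) ≈ -1.02.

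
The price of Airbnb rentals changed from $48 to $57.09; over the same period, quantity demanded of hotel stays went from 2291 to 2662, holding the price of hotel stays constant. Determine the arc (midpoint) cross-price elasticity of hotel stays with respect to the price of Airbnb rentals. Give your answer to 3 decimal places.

ΔQ_A = 2662 − 2291 = 371; ΔP_B = 57.09 − 48 = 9.09.
Midpoints: Q̄_A = 2476.5, P̄_B = 52.55.
ε = (ΔQ_A/Q̄_A)/(ΔP_B/P̄_B) = (371/2476.5)/(9.09/52.55) ≈ 0.866.

0.866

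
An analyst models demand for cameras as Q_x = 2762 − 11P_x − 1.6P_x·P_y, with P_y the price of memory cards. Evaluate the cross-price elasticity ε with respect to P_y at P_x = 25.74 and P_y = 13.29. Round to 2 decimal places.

At P_x = 25.74 and P_y = 13.29: Q_x = 1931.525.
∂Q_x/∂P_y = -1.6P_x = -1.6(25.74) = -41.1840.
ε = (∂Q_x/∂P_y)(P_y/Q_x) = -41.1840 × (13.29/1931.525) ≈ -0.28.
ε < 0: complements.

-0.28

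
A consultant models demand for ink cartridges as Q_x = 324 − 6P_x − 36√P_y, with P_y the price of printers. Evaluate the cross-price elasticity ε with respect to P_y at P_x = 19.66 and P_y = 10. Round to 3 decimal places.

At P_x = 19.66 and P_y = 10: Q_x = 92.198.
∂Q_x/∂P_y = -36/(2√P_y) = -36/(2√10) = -5.6921.
ε = (∂Q_x/∂P_y)(P_y/Q_x) = -5.6921 × (10/92.198) ≈ -0.617.
ε < 0: complements.

-0.617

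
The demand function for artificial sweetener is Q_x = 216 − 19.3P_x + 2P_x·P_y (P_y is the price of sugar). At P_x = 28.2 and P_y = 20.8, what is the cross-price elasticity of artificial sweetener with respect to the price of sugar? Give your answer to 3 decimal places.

1.389

At P_x = 28.2 and P_y = 20.8: Q_x = 844.86.
∂Q_x/∂P_y = 2P_x = 2(28.2) = 56.4000.
ε = (∂Q_x/∂P_y)(P_y/Q_x) = 56.4000 × (20.8/844.86) ≈ 1.389.
ε > 0: substitutes.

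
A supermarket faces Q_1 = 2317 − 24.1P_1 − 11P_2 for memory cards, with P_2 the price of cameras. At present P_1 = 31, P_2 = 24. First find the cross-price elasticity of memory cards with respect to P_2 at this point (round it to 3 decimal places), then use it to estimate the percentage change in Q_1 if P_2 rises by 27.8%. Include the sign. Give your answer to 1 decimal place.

At P_1 = 31, P_2 = 24: Q_1 = 1305.9.
∂Q_1/∂P_2 = -11.
ε = (∂Q_1/∂P_2)(P_2/Q_1) = -11.0000 × 24/1305.9 ≈ -0.202.
%ΔQ_1 ≈ ε × %ΔP_2 = -0.202 × (27.8%) = -5.6%.

-5.6%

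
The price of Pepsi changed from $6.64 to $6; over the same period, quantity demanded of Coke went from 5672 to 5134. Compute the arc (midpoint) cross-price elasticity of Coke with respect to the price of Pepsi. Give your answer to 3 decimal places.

0.983

ΔQ_A = 5134 − 5672 = -538; ΔP_B = 6 − 6.64 = -0.64.
Midpoints: Q̄_A = 5403.0, P̄_B = 6.32.
ε = (ΔQ_A/Q̄_A)/(ΔP_B/P̄_B) = (-538/5403.0)/(-0.64/6.32) ≈ 0.983.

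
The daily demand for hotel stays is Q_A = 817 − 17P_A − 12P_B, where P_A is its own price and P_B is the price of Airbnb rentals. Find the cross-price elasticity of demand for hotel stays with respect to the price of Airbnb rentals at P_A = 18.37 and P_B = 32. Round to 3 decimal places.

At P_A = 18.37 and P_B = 32: Q_A = 120.71.
∂Q_A/∂P_B = -12.
ε = (∂Q_A/∂P_B)(P_B/Q_A) = -12 × (32/120.71) ≈ -3.181.

-3.181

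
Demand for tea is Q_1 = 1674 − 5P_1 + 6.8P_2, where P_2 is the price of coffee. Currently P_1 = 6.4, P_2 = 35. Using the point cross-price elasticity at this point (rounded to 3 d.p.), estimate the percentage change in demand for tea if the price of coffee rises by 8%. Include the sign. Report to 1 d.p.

At P_1 = 6.4, P_2 = 35: Q_1 = 1880.
∂Q_1/∂P_2 = 6.8.
ε = (∂Q_1/∂P_2)(P_2/Q_1) = 6.8000 × 35/1880 ≈ 0.127.
%ΔQ_1 ≈ ε × %ΔP_2 = 0.127 × (8%) = 1.0%.

1.0%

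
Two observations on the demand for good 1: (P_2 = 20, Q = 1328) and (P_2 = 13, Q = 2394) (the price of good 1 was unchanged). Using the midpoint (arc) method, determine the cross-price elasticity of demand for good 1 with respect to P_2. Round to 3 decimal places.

-1.350

ΔQ_1 = 2394 − 1328 = 1066; ΔP_2 = 13 − 20 = -7.
Midpoints: Q̄_1 = 1861.0, P̄_2 = 16.50.
ε = (ΔQ_1/Q̄_1)/(ΔP_2/P̄_2) = (1066/1861.0)/(-7/16.50) ≈ -1.350.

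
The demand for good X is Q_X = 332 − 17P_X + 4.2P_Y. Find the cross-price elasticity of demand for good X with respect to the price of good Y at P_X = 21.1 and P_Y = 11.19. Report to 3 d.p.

At P_X = 21.1 and P_Y = 11.19: Q_X = 20.298.
∂Q_X/∂P_Y = 4.2.
ε = (∂Q_X/∂P_Y)(P_Y/Q_X) = 4.2 × (11.19/20.298) ≈ 2.315.

2.315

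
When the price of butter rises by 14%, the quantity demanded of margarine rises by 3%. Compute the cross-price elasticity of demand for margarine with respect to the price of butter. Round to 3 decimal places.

ε = (%ΔQ of margarine) / (%ΔP of butter) = (3%) / (14%) ≈ 0.214.
Positive cross-price elasticity: substitutes.

0.214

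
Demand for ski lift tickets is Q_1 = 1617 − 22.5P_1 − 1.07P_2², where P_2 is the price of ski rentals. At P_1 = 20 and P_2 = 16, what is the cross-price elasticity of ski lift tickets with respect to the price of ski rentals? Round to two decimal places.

-0.61

At P_1 = 20 and P_2 = 16: Q_1 = 893.08.
∂Q_1/∂P_2 = -2.14P_2 = -2.14(16) = -34.2400.
ε = (∂Q_1/∂P_2)(P_2/Q_1) = -34.2400 × (16/893.08) ≈ -0.61.
ε < 0: complements.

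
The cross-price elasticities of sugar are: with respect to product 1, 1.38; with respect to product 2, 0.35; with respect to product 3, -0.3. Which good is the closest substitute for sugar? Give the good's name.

product 1

Substitutes have ε > 0. Among the positive values, 1.38 (product 1) is largest.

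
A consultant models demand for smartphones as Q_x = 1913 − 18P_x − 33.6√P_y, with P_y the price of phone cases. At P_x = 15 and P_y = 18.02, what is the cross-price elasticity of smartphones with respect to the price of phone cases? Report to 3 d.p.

At P_x = 15 and P_y = 18.02: Q_x = 1500.368.
∂Q_x/∂P_y = -33.6/(2√P_y) = -33.6/(2√18.02) = -3.9576.
ε = (∂Q_x/∂P_y)(P_y/Q_x) = -3.9576 × (18.02/1500.368) ≈ -0.048.
ε < 0: complements.

-0.048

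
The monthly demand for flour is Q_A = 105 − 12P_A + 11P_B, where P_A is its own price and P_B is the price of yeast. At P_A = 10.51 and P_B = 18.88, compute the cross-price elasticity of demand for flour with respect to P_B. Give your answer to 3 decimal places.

1.113

At P_A = 10.51 and P_B = 18.88: Q_A = 186.56.
∂Q_A/∂P_B = 11.
ε = (∂Q_A/∂P_B)(P_B/Q_A) = 11 × (18.88/186.56) ≈ 1.113.
Since ε > 0, flour and yeast are substitutes.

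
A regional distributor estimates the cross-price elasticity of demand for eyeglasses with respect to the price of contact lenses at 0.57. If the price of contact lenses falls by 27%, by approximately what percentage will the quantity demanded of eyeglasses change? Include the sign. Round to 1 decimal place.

-15.4%

%ΔQ ≈ ε × %ΔP of contact lenses = 0.57 × (-27%) = -15.4%.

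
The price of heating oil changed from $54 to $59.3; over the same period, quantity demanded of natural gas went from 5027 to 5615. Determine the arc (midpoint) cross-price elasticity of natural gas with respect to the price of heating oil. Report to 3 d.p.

1.181

ΔQ_A = 5615 − 5027 = 588; ΔP_B = 59.3 − 54 = 5.3.
Midpoints: Q̄_A = 5321.0, P̄_B = 56.65.
ε = (ΔQ_A/Q̄_A)/(ΔP_B/P̄_B) = (588/5321.0)/(5.3/56.65) ≈ 1.181.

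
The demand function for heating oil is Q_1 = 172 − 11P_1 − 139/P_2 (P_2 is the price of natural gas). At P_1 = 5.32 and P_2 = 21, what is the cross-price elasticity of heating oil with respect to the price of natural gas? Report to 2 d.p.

0.06

At P_1 = 5.32 and P_2 = 21: Q_1 = 106.861.
∂Q_1/∂P_2 = 139/P_2² = 0.3152.
ε = (∂Q_1/∂P_2)(P_2/Q_1) = 0.3152 × (21/106.861) ≈ 0.06.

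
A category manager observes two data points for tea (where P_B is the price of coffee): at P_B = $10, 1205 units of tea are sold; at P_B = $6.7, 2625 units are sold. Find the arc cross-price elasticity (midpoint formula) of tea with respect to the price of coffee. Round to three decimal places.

-1.876

ΔQ_A = 2625 − 1205 = 1420; ΔP_B = 6.7 − 10 = -3.3.
Midpoints: Q̄_A = 1915.0, P̄_B = 8.35.
ε = (ΔQ_A/Q̄_A)/(ΔP_B/P̄_B) = (1420/1915.0)/(-3.3/8.35) ≈ -1.876.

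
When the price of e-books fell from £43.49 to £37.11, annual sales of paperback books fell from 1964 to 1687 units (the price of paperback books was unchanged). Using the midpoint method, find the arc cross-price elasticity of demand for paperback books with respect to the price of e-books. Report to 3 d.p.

ΔQ_A = 1687 − 1964 = -277; ΔP_B = 37.11 − 43.49 = -6.38.
Midpoints: Q̄_A = 1825.5, P̄_B = 40.30.
ε = (ΔQ_A/Q̄_A)/(ΔP_B/P̄_B) = (-277/1825.5)/(-6.38/40.30) ≈ 0.958.

0.958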